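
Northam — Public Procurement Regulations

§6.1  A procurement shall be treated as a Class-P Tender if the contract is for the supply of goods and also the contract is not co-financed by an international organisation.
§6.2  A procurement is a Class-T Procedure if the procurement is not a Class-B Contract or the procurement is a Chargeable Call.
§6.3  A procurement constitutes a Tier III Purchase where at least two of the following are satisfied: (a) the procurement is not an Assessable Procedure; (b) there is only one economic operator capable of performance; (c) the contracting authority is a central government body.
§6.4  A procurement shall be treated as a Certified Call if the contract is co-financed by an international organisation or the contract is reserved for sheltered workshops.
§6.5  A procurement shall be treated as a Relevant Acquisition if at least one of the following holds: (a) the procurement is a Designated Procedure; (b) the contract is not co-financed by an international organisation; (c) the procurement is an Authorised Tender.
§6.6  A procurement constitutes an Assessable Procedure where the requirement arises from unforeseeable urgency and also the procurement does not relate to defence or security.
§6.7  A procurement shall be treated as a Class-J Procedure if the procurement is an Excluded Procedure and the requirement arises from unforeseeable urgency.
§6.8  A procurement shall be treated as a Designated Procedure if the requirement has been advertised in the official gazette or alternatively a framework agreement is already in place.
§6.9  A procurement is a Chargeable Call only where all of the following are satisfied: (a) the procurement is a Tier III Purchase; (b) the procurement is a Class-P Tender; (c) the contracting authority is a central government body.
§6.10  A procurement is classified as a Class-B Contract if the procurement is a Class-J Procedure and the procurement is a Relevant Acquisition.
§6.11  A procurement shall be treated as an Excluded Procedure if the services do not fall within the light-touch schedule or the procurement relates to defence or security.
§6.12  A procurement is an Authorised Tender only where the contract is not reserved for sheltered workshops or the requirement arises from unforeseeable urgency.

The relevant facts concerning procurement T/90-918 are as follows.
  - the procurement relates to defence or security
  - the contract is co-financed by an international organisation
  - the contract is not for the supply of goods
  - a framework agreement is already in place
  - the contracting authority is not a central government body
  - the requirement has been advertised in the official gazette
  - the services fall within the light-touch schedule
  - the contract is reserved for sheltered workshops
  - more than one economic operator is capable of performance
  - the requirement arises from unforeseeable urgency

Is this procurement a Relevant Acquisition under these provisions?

Yes

§6.8 — Designated Procedure: [the requirement has been advertised in the official gazette? yes] OR [a framework agreement is already in place? yes] → satisfied.
§6.12 — Authorised Tender: [the contract is not reserved for sheltered workshops? no] OR [the requirement arises from unforeseeable urgency? yes] → satisfied.
§6.5 — Relevant Acquisition: [Designated Procedure (§6.8)? yes] OR [the contract is not co-financed by an international organisation? no] OR [Authorised Tender (§6.12)? yes] → satisfied.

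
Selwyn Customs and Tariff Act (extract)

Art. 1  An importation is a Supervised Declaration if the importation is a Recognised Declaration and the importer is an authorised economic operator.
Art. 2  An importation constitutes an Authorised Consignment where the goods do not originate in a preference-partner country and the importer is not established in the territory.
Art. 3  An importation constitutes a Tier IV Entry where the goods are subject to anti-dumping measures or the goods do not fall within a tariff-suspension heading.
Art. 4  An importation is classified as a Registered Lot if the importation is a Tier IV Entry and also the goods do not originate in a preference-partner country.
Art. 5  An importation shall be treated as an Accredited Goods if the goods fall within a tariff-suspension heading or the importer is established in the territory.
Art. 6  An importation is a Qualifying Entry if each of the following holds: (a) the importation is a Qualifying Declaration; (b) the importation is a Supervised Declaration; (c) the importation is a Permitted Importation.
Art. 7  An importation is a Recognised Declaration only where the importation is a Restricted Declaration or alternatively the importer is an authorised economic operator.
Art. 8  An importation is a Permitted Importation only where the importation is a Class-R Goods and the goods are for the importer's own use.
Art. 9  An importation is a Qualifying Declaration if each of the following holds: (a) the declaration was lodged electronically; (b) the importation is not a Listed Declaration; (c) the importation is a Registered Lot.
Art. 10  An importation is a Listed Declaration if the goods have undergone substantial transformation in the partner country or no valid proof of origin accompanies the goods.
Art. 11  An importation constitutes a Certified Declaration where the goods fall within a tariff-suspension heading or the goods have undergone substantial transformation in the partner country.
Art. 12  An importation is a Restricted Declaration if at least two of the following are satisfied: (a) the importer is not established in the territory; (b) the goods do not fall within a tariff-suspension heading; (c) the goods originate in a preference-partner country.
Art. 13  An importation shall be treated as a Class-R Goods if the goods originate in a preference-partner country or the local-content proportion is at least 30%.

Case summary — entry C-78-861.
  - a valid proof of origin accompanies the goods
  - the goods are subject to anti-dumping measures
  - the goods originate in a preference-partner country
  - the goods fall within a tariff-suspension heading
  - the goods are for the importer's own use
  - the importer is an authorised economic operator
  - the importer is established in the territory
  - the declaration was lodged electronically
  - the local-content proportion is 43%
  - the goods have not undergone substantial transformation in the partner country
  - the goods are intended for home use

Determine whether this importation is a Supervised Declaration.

article 12 — Restricted Declaration: the importer is not established in the territory? no; the goods do not fall within a tariff-suspension heading? no; the goods originate in a preference-partner country? yes — 1 of 3 hold (need ≥2) → not satisfied.
article 7 — Recognised Declaration: [Restricted Declaration (article 12)? no] OR [the importer is an authorised economic operator? yes] → satisfied.
article 1 — Supervised Declaration: [Recognised Declaration (article 7)? yes] AND [the importer is an authorised economic operator? yes] → satisfied.

Yes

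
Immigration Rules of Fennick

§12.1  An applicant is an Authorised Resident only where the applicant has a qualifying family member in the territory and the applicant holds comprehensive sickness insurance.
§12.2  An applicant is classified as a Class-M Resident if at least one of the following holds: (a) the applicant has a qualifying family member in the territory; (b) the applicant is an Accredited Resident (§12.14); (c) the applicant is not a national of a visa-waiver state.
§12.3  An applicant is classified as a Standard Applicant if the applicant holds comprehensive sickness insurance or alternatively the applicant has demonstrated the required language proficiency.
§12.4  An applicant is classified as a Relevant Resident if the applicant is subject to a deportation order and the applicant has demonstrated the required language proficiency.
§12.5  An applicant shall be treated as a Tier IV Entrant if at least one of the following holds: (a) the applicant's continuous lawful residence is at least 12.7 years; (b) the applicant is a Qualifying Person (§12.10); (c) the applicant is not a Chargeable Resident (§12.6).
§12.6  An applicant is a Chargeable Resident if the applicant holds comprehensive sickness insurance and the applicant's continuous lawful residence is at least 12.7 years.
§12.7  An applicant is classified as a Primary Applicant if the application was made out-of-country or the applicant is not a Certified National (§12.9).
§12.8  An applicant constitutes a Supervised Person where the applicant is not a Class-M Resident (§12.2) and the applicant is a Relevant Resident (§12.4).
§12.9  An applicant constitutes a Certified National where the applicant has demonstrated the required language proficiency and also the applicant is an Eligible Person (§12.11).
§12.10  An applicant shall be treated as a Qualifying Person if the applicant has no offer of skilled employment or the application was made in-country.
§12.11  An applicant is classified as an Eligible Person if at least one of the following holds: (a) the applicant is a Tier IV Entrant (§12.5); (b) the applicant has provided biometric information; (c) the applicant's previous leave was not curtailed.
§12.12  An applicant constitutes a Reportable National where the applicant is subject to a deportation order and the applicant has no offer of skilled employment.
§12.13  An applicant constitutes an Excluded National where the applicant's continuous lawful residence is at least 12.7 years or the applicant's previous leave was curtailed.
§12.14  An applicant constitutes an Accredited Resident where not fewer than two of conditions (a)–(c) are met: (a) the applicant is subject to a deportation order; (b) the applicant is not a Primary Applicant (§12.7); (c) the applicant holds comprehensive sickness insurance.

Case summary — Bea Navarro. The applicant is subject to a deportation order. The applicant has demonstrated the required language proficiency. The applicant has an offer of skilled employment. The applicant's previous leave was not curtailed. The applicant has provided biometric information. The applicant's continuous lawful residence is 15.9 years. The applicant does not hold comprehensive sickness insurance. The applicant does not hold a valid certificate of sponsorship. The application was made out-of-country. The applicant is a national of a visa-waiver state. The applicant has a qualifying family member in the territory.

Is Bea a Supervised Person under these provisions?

Under §12.10: the applicant has no offer of skilled employment? no; or the application was made in-country? no. So the applicant is not a Qualifying Person.
Under §12.6: the applicant holds comprehensive sickness insurance? no; and applicant's continuous lawful residence: 15.9 years ≥ 12.7 years? yes. So the applicant is not a Chargeable Resident.
Under §12.5: applicant's continuous lawful residence: 15.9 years ≥ 12.7 years? yes; or Qualifying Person (§12.10)? no; or not a Chargeable Resident (§12.6)? yes. So the applicant is a Tier IV Entrant.
Under §12.11: Tier IV Entrant (§12.5)? yes; or the applicant has provided biometric information? yes; or the applicant's previous leave was not curtailed? yes. So the applicant is an Eligible Person.
Under §12.9: the applicant has demonstrated the required language proficiency? yes; and Eligible Person (§12.11)? yes. So the applicant is a Certified National.
Under §12.7: the application was made out-of-country? yes; or not a Certified National (§12.9)? no. So the applicant is a Primary Applicant.
Under §12.14: the applicant is subject to a deportation order? yes; not a Primary Applicant (§12.7)? no; the applicant holds comprehensive sickness insurance? no — 1 of 3 hold (need ≥2) → not satisfied.
Under §12.2: the applicant has a qualifying family member in the territory? yes; or Accredited Resident (§12.14)? no; or the applicant is not a national of a visa-waiver state? no. So the applicant is a Class-M Resident.
Under §12.4: the applicant is subject to a deportation order? yes; and the applicant has demonstrated the required language proficiency? yes. So the applicant is a Relevant Resident.
Under §12.8: not a Class-M Resident (§12.2)? no; and Relevant Resident (§12.4)? yes. So the applicant is not a Supervised Person.

No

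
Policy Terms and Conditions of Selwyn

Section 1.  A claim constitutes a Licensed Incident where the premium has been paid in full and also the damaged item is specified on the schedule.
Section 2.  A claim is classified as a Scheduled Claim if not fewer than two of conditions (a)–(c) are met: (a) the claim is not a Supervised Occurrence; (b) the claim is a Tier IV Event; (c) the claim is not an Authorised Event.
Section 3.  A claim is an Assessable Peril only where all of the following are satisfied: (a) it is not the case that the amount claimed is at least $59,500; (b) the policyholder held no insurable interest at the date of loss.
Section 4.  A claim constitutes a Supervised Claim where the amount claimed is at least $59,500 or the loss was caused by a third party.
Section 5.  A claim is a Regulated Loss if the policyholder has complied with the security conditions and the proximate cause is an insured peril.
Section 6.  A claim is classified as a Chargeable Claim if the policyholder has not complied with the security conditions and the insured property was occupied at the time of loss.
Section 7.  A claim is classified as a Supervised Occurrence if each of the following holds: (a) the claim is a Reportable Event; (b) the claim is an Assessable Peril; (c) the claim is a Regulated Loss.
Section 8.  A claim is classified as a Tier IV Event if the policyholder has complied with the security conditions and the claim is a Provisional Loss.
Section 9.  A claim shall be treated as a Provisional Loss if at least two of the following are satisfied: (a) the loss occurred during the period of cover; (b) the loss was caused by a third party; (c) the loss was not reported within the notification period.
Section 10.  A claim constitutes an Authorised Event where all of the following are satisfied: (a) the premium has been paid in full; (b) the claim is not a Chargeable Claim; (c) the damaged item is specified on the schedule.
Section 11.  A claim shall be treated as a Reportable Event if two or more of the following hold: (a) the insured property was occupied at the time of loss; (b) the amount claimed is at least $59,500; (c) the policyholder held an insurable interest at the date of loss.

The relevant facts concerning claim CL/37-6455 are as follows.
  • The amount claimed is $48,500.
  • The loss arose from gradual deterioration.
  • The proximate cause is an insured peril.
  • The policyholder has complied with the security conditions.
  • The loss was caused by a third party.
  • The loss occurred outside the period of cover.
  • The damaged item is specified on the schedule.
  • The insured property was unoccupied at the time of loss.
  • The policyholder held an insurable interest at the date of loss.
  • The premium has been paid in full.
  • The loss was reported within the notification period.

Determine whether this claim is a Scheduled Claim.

section 11 — Reportable Event: the insured property was occupied at the time of loss? no; amount claimed: $48,500 ≥ $59,500? no; the policyholder held an insurable interest at the date of loss? yes — 1 of 3 hold (need ≥2) → not satisfied.
section 3 — Assessable Peril: [amount claimed: $48,500 ≥ $59,500? no, so negated condition yes] AND [the policyholder held no insurable interest at the date of loss? no] → not satisfied.
section 5 — Regulated Loss: [the policyholder has complied with the security conditions? yes] AND [the proximate cause is an insured peril? yes] → satisfied.
section 7 — Supervised Occurrence: [Reportable Event (section 11)? no] AND [Assessable Peril (section 3)? no] AND [Regulated Loss (section 5)? yes] → not satisfied.
section 9 — Provisional Loss: the loss occurred during the period of cover? no; the loss was caused by a third party? yes; the loss was not reported within the notification period? no — 1 of 3 hold (need ≥2) → not satisfied.
section 8 — Tier IV Event: [the policyholder has complied with the security conditions? yes] AND [Provisional Loss (section 9)? no] → not satisfied.
section 6 — Chargeable Claim: [the policyholder has not complied with the security conditions? no] AND [the insured property was occupied at the time of loss? no] → not satisfied.
section 10 — Authorised Event: [the premium has been paid in full? yes] AND [not a Chargeable Claim (section 6)? yes] AND [the damaged item is specified on the schedule? yes] → satisfied.
section 2 — Scheduled Claim: not a Supervised Occurrence (section 7)? yes; Tier IV Event (section 8)? no; not an Authorised Event (section 10)? no — 1 of 3 hold (need ≥2) → not satisfied.

No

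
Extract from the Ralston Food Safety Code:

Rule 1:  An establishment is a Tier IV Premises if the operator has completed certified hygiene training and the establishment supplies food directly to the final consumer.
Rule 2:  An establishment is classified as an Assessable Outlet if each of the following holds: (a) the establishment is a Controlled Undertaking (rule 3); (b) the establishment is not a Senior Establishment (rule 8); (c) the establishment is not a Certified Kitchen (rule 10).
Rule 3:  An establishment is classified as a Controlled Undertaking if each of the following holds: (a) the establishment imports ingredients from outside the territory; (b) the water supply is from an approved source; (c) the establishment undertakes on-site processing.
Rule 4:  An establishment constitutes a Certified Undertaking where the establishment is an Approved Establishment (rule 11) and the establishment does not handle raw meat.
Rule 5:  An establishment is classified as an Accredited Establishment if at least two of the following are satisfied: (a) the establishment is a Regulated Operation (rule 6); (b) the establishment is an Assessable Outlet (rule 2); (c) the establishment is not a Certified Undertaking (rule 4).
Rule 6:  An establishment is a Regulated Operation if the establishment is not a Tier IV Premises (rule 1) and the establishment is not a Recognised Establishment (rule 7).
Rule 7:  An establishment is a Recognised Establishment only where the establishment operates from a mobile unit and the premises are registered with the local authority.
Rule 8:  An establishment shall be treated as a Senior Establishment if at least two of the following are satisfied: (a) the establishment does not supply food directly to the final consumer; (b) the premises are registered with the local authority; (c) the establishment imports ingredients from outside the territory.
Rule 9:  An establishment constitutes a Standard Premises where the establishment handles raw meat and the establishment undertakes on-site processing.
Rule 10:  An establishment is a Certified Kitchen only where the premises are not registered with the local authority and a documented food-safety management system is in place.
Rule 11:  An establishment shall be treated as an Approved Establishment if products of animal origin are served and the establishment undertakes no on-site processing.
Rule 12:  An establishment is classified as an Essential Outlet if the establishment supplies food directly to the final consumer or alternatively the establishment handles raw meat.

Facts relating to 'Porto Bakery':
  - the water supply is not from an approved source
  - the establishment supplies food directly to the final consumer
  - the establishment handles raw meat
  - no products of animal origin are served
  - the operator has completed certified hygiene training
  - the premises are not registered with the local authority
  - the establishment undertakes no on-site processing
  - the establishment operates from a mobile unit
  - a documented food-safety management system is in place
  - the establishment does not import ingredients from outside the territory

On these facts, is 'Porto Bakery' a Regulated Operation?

rule 1 — Tier IV Premises: [the operator has completed certified hygiene training? yes] AND [the establishment supplies food directly to the final consumer? yes] → satisfied.
rule 7 — Recognised Establishment: [the establishment operates from a mobile unit? yes] AND [the premises are registered with the local authority? no] → not satisfied.
rule 6 — Regulated Operation: [not a Tier IV Premises (rule 1)? no] AND [not a Recognised Establishment (rule 7)? yes] → not satisfied.

No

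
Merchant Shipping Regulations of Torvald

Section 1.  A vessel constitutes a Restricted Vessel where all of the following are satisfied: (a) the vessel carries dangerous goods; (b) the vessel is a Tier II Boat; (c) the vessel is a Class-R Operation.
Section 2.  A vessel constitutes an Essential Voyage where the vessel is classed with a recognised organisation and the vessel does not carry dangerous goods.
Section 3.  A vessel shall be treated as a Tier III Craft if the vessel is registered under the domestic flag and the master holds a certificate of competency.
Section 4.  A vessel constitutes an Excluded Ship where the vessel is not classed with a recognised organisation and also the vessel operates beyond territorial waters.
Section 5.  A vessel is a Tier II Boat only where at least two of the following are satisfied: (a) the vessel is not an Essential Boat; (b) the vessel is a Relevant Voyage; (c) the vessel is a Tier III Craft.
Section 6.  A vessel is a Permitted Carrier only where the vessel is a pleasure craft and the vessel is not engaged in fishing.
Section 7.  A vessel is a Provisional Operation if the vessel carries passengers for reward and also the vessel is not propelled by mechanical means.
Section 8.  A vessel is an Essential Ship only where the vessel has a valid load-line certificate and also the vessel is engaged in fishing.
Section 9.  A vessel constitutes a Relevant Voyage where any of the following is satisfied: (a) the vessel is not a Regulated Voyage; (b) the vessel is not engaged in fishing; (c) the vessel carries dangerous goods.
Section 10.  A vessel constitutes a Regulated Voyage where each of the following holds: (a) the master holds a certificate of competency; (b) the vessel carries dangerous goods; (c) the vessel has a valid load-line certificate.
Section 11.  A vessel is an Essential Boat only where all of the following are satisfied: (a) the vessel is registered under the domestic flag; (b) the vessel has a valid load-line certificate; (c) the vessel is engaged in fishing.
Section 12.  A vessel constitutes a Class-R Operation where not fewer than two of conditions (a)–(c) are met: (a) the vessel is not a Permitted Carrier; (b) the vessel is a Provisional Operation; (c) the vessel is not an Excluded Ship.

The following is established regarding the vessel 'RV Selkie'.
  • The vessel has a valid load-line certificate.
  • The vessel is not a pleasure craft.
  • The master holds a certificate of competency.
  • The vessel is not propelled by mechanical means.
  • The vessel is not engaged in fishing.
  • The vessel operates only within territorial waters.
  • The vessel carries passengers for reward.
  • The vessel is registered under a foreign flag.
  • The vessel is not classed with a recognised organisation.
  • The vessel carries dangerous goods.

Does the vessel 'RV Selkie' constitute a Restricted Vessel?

Yes

section 11 — Essential Boat: [the vessel is registered under the domestic flag? no] AND [the vessel has a valid load-line certificate? yes] AND [the vessel is engaged in fishing? no] → not satisfied.
section 10 — Regulated Voyage: [the master holds a certificate of competency? yes] AND [the vessel carries dangerous goods? yes] AND [the vessel has a valid load-line certificate? yes] → satisfied.
section 9 — Relevant Voyage: [not a Regulated Voyage (section 10)? no] OR [the vessel is not engaged in fishing? yes] OR [the vessel carries dangerous goods? yes] → satisfied.
section 3 — Tier III Craft: [the vessel is registered under the domestic flag? no] AND [the master holds a certificate of competency? yes] → not satisfied.
section 5 — Tier II Boat: not an Essential Boat (section 11)? yes; Relevant Voyage (section 9)? yes; Tier III Craft (section 3)? no — 2 of 3 hold (need ≥2) → satisfied.
section 6 — Permitted Carrier: [the vessel is a pleasure craft? no] AND [the vessel is not engaged in fishing? yes] → not satisfied.
section 7 — Provisional Operation: [the vessel carries passengers for reward? yes] AND [the vessel is not propelled by mechanical means? yes] → satisfied.
section 4 — Excluded Ship: [the vessel is not classed with a recognised organisation? yes] AND [the vessel operates beyond territorial waters? no] → not satisfied.
section 12 — Class-R Operation: not a Permitted Carrier (section 6)? yes; Provisional Operation (section 7)? yes; not an Excluded Ship (section 4)? yes — 3 of 3 hold (need ≥2) → satisfied.
section 1 — Restricted Vessel: [the vessel carries dangerous goods? yes] AND [Tier II Boat (section 5)? yes] AND [Class-R Operation (section 12)? yes] → satisfied.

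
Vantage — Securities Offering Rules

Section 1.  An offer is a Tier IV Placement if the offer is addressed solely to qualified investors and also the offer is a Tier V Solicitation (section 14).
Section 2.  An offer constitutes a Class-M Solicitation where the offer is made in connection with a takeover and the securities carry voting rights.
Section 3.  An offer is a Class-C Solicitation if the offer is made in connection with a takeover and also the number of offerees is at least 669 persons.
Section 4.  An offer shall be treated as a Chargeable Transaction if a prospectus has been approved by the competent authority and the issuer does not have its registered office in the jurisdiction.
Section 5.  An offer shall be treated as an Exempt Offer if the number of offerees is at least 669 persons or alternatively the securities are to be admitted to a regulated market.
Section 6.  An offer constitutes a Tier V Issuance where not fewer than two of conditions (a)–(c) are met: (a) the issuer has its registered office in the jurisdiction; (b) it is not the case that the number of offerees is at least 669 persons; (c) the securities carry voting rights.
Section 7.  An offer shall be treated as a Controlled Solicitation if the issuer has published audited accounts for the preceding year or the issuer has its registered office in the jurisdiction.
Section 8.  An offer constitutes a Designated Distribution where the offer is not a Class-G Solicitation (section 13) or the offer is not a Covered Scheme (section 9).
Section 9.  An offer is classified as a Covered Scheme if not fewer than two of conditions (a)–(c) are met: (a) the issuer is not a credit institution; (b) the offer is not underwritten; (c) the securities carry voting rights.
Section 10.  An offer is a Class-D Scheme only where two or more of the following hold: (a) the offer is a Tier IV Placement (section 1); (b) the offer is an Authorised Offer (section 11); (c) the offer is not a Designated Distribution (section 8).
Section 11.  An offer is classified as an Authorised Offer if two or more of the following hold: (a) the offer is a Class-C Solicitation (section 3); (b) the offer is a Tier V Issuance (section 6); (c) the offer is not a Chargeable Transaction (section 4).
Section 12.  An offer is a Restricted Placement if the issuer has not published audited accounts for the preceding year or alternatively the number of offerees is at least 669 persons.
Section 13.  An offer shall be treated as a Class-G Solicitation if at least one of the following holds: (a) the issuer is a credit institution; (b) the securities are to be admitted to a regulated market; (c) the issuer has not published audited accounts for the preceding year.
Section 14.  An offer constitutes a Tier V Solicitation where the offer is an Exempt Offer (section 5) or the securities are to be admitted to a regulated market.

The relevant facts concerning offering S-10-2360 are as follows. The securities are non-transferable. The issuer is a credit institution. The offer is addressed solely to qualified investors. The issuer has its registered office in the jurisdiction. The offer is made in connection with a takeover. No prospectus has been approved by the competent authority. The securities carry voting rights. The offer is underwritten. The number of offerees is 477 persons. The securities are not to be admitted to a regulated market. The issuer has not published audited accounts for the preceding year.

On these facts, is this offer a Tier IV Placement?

section 5 — Exempt Offer: [number of offerees: 477 persons ≥ 669 persons? no] OR [the securities are to be admitted to a regulated market? no] → not satisfied.
section 14 — Tier V Solicitation: [Exempt Offer (section 5)? no] OR [the securities are to be admitted to a regulated market? no] → not satisfied.
section 1 — Tier IV Placement: [the offer is addressed solely to qualified investors? yes] AND [Tier V Solicitation (section 14)? no] → not satisfied.

No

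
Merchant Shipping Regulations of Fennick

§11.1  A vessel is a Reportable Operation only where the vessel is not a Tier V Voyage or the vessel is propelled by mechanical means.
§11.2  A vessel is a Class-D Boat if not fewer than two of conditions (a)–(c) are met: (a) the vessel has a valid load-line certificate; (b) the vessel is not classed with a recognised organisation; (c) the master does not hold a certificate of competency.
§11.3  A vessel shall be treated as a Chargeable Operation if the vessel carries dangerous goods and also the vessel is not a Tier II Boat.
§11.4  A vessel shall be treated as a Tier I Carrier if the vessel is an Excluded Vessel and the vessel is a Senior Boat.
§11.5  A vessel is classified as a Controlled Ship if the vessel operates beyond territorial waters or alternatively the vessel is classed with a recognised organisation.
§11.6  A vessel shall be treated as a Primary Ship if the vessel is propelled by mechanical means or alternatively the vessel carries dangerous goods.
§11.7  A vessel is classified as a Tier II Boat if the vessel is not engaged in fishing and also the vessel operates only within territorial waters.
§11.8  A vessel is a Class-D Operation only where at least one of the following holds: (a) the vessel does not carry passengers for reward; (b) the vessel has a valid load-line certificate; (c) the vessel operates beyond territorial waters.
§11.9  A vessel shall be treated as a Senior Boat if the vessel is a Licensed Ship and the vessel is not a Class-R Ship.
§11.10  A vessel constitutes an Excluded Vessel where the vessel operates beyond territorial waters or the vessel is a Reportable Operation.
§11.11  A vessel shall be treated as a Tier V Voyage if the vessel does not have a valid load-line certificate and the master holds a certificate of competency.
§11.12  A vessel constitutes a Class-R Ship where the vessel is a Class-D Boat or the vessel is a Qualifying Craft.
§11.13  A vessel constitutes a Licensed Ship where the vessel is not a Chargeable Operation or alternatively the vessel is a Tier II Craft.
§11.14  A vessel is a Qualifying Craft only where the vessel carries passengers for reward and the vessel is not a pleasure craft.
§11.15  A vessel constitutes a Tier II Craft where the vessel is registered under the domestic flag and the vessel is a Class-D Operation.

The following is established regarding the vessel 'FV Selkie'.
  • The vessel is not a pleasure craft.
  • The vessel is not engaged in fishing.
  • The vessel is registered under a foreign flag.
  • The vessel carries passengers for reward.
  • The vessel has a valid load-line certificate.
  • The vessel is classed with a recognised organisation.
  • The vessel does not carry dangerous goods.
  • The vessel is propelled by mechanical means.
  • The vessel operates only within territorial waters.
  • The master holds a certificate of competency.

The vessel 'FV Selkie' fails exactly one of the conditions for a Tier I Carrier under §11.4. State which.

§11.11 — Tier V Voyage: [the vessel does not have a valid load-line certificate? no] AND [the master holds a certificate of competency? yes] → not satisfied.
§11.1 — Reportable Operation: [not a Tier V Voyage (§11.11)? yes] OR [the vessel is propelled by mechanical means? yes] → satisfied.
§11.10 — Excluded Vessel: [the vessel operates beyond territorial waters? no] OR [Reportable Operation (§11.1)? yes] → satisfied.
§11.7 — Tier II Boat: [the vessel is not engaged in fishing? yes] AND [the vessel operates only within territorial waters? yes] → satisfied.
§11.3 — Chargeable Operation: [the vessel carries dangerous goods? no] AND [not a Tier II Boat (§11.7)? no] → not satisfied.
§11.8 — Class-D Operation: [the vessel does not carry passengers for reward? no] OR [the vessel has a valid load-line certificate? yes] OR [the vessel operates beyond territorial waters? no] → satisfied.
§11.15 — Tier II Craft: [the vessel is registered under the domestic flag? no] AND [Class-D Operation (§11.8)? yes] → not satisfied.
§11.13 — Licensed Ship: [not a Chargeable Operation (§11.3)? yes] OR [Tier II Craft (§11.15)? no] → satisfied.
§11.2 — Class-D Boat: the vessel has a valid load-line certificate? yes; the vessel is not classed with a recognised organisation? no; the master does not hold a certificate of competency? no — 1 of 3 hold (need ≥2) → not satisfied.
§11.14 — Qualifying Craft: [the vessel carries passengers for reward? yes] AND [the vessel is not a pleasure craft? yes] → satisfied.
§11.12 — Class-R Ship: [Class-D Boat (§11.2)? no] OR [Qualifying Craft (§11.14)? yes] → satisfied.
§11.9 — Senior Boat: [Licensed Ship (§11.13)? yes] AND [not a Class-R Ship (§11.12)? no] → not satisfied.
§11.4 — Tier I Carrier: [Excluded Vessel (§11.10)? yes] AND [Senior Boat (§11.9)? no] → not satisfied.

Senior Boat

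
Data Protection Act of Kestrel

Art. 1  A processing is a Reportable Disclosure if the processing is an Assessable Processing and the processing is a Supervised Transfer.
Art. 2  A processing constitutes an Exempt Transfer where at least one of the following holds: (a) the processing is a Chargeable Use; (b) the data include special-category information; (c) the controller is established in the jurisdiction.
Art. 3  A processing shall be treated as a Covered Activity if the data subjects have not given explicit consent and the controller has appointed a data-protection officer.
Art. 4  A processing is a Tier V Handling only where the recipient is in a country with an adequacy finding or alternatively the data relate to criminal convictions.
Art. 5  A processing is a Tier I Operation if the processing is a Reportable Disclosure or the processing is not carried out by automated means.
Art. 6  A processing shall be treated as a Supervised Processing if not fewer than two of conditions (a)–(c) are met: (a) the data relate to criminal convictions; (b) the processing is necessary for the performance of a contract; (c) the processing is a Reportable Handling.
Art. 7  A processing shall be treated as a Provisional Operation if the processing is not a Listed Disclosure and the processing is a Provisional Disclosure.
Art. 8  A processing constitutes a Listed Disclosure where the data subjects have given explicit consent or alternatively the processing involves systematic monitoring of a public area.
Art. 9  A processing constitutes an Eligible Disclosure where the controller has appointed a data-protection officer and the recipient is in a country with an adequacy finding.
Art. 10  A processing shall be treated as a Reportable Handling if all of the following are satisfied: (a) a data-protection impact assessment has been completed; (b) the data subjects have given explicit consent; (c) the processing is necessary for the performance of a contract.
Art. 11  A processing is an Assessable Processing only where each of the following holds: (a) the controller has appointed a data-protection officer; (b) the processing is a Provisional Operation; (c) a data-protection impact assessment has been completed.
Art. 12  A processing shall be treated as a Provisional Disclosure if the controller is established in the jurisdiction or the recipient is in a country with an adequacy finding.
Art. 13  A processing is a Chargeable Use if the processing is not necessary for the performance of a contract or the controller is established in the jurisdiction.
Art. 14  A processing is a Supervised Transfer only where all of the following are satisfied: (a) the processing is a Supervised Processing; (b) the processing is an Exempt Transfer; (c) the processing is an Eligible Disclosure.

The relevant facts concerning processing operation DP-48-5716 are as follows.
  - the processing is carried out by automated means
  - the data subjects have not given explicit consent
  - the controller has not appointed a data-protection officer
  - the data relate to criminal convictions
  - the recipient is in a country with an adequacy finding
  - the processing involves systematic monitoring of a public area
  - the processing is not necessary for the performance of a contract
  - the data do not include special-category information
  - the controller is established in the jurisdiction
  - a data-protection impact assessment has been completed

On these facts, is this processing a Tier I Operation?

Under article 8: the data subjects have given explicit consent? no; or the processing involves systematic monitoring of a public area? yes. So the processing is a Listed Disclosure.
Under article 12: the controller is established in the jurisdiction? yes; or the recipient is in a country with an adequacy finding? yes. So the processing is a Provisional Disclosure.
Under article 7: not a Listed Disclosure (article 8)? no; and Provisional Disclosure (article 12)? yes. So the processing is not a Provisional Operation.
Under article 11: the controller has appointed a data-protection officer? no; and Provisional Operation (article 7)? no; and a data-protection impact assessment has been completed? yes. So the processing is not an Assessable Processing.
Under article 10: a data-protection impact assessment has been completed? yes; and the data subjects have given explicit consent? no; and the processing is necessary for the performance of a contract? no. So the processing is not a Reportable Handling.
Under article 6: the data relate to criminal convictions? yes; the processing is necessary for the performance of a contract? no; Reportable Handling (article 10)? no — 1 of 3 hold (need ≥2) → not satisfied.
Under article 13: the processing is not necessary for the performance of a contract? yes; or the controller is established in the jurisdiction? yes. So the processing is a Chargeable Use.
Under article 2: Chargeable Use (article 13)? yes; or the data include special-category information? no; or the controller is established in the jurisdiction? yes. So the processing is an Exempt Transfer.
Under article 9: the controller has appointed a data-protection officer? no; and the recipient is in a country with an adequacy finding? yes. So the processing is not an Eligible Disclosure.
Under article 14: Supervised Processing (article 6)? no; and Exempt Transfer (article 2)? yes; and Eligible Disclosure (article 9)? no. So the processing is not a Supervised Transfer.
Under article 1: Assessable Processing (article 11)? no; and Supervised Transfer (article 14)? no. So the processing is not a Reportable Disclosure.
Under article 5: Reportable Disclosure (article 1)? no; or the processing is not carried out by automated means? no. So the processing is not a Tier I Operation.

No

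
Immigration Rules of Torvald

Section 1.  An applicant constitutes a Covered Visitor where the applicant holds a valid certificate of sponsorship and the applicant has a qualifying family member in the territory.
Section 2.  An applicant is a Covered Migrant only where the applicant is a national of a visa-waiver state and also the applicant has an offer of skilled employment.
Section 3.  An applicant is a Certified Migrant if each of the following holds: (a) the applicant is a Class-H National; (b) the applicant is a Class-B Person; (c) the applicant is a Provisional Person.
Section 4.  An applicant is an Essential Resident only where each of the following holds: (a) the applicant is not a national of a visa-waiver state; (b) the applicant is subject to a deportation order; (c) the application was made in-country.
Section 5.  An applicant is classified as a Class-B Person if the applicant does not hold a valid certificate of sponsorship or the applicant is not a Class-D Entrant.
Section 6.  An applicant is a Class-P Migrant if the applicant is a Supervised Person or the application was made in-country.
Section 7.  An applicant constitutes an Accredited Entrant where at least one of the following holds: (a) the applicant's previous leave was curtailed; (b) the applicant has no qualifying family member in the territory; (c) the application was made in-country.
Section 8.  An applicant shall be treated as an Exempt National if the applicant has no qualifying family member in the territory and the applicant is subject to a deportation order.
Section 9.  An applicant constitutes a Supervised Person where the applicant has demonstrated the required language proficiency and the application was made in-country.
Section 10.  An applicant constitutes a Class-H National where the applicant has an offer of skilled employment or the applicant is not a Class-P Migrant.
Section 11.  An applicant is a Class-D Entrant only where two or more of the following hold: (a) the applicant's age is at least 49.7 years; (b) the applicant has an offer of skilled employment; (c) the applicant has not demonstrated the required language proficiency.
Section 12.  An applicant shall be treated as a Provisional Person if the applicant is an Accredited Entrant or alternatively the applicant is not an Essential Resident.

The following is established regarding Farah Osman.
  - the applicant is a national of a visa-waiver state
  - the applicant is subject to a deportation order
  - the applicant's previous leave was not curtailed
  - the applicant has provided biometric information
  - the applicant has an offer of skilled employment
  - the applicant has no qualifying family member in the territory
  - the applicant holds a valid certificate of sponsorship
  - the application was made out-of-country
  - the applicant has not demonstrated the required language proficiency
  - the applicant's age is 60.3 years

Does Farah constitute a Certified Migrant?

section 9 — Supervised Person: [the applicant has demonstrated the required language proficiency? no] AND [the application was made in-country? no] → not satisfied.
section 6 — Class-P Migrant: [Supervised Person (section 9)? no] OR [the application was made in-country? no] → not satisfied.
section 10 — Class-H National: [the applicant has an offer of skilled employment? yes] OR [not a Class-P Migrant (section 6)? yes] → satisfied.
section 11 — Class-D Entrant: applicant's age: 60.3 years ≥ 49.7 years? yes; the applicant has an offer of skilled employment? yes; the applicant has not demonstrated the required language proficiency? yes — 3 of 3 hold (need ≥2) → satisfied.
section 5 — Class-B Person: [the applicant does not hold a valid certificate of sponsorship? no] OR [not a Class-D Entrant (section 11)? no] → not satisfied.
section 7 — Accredited Entrant: [the applicant's previous leave was curtailed? no] OR [the applicant has no qualifying family member in the territory? yes] OR [the application was made in-country? no] → satisfied.
section 4 — Essential Resident: [the applicant is not a national of a visa-waiver state? no] AND [the applicant is subject to a deportation order? yes] AND [the application was made in-country? no] → not satisfied.
section 12 — Provisional Person: [Accredited Entrant (section 7)? yes] OR [not an Essential Resident (section 4)? yes] → satisfied.
section 3 — Certified Migrant: [Class-H National (section 10)? yes] AND [Class-B Person (section 5)? no] AND [Provisional Person (section 12)? yes] → not satisfied.

No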